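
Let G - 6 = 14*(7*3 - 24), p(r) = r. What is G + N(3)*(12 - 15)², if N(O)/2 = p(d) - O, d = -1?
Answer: -108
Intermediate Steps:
N(O) = -2 - 2*O (N(O) = 2*(-1 - O) = -2 - 2*O)
G = -36 (G = 6 + 14*(7*3 - 24) = 6 + 14*(21 - 24) = 6 + 14*(-3) = 6 - 42 = -36)
G + N(3)*(12 - 15)² = -36 + (-2 - 2*3)*(12 - 15)² = -36 + (-2 - 6)*(-3)² = -36 - 8*9 = -36 - 72 = -108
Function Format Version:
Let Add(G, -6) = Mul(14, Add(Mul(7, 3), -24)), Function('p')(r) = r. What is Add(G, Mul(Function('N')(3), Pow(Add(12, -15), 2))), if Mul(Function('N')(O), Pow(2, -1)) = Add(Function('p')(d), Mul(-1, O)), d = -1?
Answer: -108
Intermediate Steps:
Function('N')(O) = Add(-2, Mul(-2, O)) (Function('N')(O) = Mul(2, Add(-1, Mul(-1, O))) = Add(-2, Mul(-2, O)))
G = -36 (G = Add(6, Mul(14, Add(Mul(7, 3), -24))) = Add(6, Mul(14, Add(21, -24))) = Add(6, Mul(14, -3)) = Add(6, -42) = -36)
Add(G, Mul(Function('N')(3), Pow(Add(12, -15), 2))) = Add(-36, Mul(Add(-2, Mul(-2, 3)), Pow(Add(12, -15), 2))) = Add(-36, Mul(Add(-2, -6), Pow(-3, 2))) = Add(-36, Mul(-8, 9)) = Add(-36, -72) = -108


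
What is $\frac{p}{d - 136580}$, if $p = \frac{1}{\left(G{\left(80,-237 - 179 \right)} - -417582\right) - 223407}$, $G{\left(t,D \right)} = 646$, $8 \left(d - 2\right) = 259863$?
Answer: $- \frac{8}{162239330781} \approx -4.931 \cdot 10^{-11}$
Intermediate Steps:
$d = \frac{259879}{8}$ ($d = 2 + \frac{1}{8} \cdot 259863 = 2 + \frac{259863}{8} = \frac{259879}{8} \approx 32485.0$)
$p = \frac{1}{194821}$ ($p = \frac{1}{\left(646 - -417582\right) - 223407} = \frac{1}{\left(646 + 417582\right) - 223407} = \frac{1}{418228 - 223407} = \frac{1}{194821} \approx 5.1329 \cdot 10^{-6}$)
$\frac{p}{d - 136580} = \frac{1}{194821 \left(\frac{259879}{8} - 136580\right)} = \frac{1}{194821 \left(- \frac{832761}{8}\right)} = \frac{1}{194821} \left(- \frac{8}{832761}\right) = - \frac{8}{162239330781}$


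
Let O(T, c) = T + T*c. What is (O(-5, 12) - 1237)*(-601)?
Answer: 782502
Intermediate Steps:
(O(-5, 12) - 1237)*(-601) = (-5*(1 + 12) - 1237)*(-601) = (-5*13 - 1237)*(-601) = (-65 - 1237)*(-601) = -1302*(-601) = 782502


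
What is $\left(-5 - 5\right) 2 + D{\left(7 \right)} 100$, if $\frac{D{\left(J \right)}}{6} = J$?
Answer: $4180$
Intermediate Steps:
$D{\left(J \right)} = 6 J$
$\left(-5 - 5\right) 2 + D{\left(7 \right)} 100 = \left(-5 - 5\right) 2 + 6 \cdot 7 \cdot 100 = \left(-10\right) 2 + 42 \cdot 100 = -20 + 4200 = 4180$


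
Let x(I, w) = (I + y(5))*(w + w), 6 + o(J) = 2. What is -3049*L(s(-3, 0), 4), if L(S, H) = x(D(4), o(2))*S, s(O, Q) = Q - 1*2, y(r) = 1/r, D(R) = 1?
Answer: -292704/5 ≈ -58541.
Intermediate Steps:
o(J) = -4 (o(J) = -6 + 2 = -4)
s(O, Q) = -2 + Q (s(O, Q) = Q - 2 = -2 + Q)
x(I, w) = 2*w*(⅕ + I) (x(I, w) = (I + 1/5)*(w + w) = (I + ⅕)*(2*w) = (⅕ + I)*(2*w) = 2*w*(⅕ + I))
L(S, H) = -48*S/5 (L(S, H) = ((⅖)*(-4)*(1 + 5*1))*S = ((⅖)*(-4)*(1 + 5))*S = ((⅖)*(-4)*6)*S = -48*S/5)
-3049*L(s(-3, 0), 4) = -(-146352)*(-2 + 0)/5 = -(-146352)*(-2)/5 = -3049*96/5 = -292704/5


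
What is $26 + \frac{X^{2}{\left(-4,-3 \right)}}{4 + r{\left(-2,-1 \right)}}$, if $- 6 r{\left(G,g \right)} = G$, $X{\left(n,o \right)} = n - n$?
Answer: $26$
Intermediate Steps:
$X{\left(n,o \right)} = 0$
$r{\left(G,g \right)} = - \frac{G}{6}$
$26 + \frac{X^{2}{\left(-4,-3 \right)}}{4 + r{\left(-2,-1 \right)}} = 26 + \frac{0^{2}}{4 - - \frac{1}{3}} = 26 + \frac{0}{4 + \frac{1}{3}} = 26 + \frac{0}{\frac{13}{3}} = 26 + 0 \cdot \frac{3}{13} = 26 + 0 = 26$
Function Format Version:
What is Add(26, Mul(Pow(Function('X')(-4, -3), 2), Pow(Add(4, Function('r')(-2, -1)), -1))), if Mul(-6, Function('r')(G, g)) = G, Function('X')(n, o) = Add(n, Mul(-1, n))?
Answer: 26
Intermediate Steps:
Function('X')(n, o) = 0
Function('r')(G, g) = Mul(Rational(-1, 6), G)
Add(26, Mul(Pow(Function('X')(-4, -3), 2), Pow(Add(4, Function('r')(-2, -1)), -1))) = Add(26, Mul(Pow(0, 2), Pow(Add(4, Mul(Rational(-1, 6), -2)), -1))) = Add(26, Mul(0, Pow(Add(4, Rational(1, 3)), -1))) = Add(26, Mul(0, Pow(Rational(13, 3), -1))) = Add(26, Mul(0, Rational(3, 13))) = Add(26, 0) = 26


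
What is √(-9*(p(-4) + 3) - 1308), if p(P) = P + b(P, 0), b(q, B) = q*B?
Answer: I*√1299 ≈ 36.042*I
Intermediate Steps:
b(q, B) = B*q
p(P) = P (p(P) = P + 0*P = P + 0 = P)
√(-9*(p(-4) + 3) - 1308) = √(-9*(-4 + 3) - 1308) = √(-9*(-1) - 1308) = √(9 - 1308) = √(-1299) = I*√1299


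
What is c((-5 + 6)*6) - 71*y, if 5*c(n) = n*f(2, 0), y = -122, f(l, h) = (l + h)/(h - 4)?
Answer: 43307/5 ≈ 8661.4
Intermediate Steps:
f(l, h) = (h + l)/(-4 + h)
c(n) = -n/10 (c(n) = (n*((0 + 2)/(-4 + 0)))/5 = (n*(2/(-4)))/5 = (n*(-¼*2))/5 = (n*(-½))/5 = (-n/2)/5 = -n/10)
c((-5 + 6)*6) - 71*y = -(-5 + 6)*6/10 - 71*(-122) = -6/10 + 8662 = -⅒*6 + 8662 = -⅗ + 8662 = 43307/5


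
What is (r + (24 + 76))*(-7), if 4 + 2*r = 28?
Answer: -784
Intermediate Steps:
r = 12 (r = -2 + (½)*28 = -2 + 14 = 12)
(r + (24 + 76))*(-7) = (12 + (24 + 76))*(-7) = (12 + 100)*(-7) = 112*(-7) = -784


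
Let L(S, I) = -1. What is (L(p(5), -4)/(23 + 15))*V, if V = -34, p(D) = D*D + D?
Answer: 17/19 ≈ 0.89474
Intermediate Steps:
p(D) = D + D² (p(D) = D² + D = D + D²)
(L(p(5), -4)/(23 + 15))*V = (-1/(23 + 15))*(-34) = (-1/38)*(-34) = ((1/38)*(-1))*(-34) = -1/38*(-34) = 17/19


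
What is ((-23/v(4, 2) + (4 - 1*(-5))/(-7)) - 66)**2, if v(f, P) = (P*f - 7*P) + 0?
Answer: 7102225/1764 ≈ 4026.2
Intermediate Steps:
v(f, P) = -7*P + P*f (v(f, P) = (-7*P + P*f) + 0 = -7*P + P*f)
((-23/v(4, 2) + (4 - 1*(-5))/(-7)) - 66)**2 = ((-23*1/(2*(-7 + 4)) + (4 - 1*(-5))/(-7)) - 66)**2 = ((-23/(2*(-3)) + (4 + 5)*(-1/7)) - 66)**2 = ((-23/(-6) + 9*(-1/7)) - 66)**2 = ((-23*(-1/6) - 9/7) - 66)**2 = ((23/6 - 9/7) - 66)**2 = (107/42 - 66)**2 = (-2665/42)**2 = 7102225/1764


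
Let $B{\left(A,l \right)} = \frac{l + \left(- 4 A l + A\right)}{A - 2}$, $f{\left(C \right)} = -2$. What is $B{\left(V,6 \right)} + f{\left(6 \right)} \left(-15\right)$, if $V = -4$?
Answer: $\frac{41}{3} \approx 13.667$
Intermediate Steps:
$B{\left(A,l \right)} = \frac{A + l - 4 A l}{-2 + A}$ ($B{\left(A,l \right)} = \frac{l - \left(- A + 4 A l\right)}{-2 + A} = \frac{A + l - 4 A l}{-2 + A}$)
$B{\left(V,6 \right)} + f{\left(6 \right)} \left(-15\right) = \frac{-4 + 6 - \left(-16\right) 6}{-2 - 4} - -30 = \frac{-4 + 6 + 96}{-6} + 30 = \left(- \frac{1}{6}\right) 98 + 30 = - \frac{49}{3} + 30 = \frac{41}{3}$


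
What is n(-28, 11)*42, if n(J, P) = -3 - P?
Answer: -588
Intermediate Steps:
n(-28, 11)*42 = (-3 - 1*11)*42 = (-3 - 11)*42 = -14*42 = -588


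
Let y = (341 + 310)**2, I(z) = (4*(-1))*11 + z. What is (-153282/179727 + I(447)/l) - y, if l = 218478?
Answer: -426696694824439/1006830654 ≈ -4.2380e+5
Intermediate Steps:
I(z) = -44 + z (I(z) = -4*11 + z = -44 + z)
y = 423801 (y = 651**2 = 423801)
(-153282/179727 + I(447)/l) - y = (-153282/179727 + (-44 + 447)/218478) - 1*423801 = (-153282*1/179727 + 403*(1/218478)) - 423801 = (-51094/59909 + 31/16806) - 423801 = -856828585/1006830654 - 423801 = -426696694824439/1006830654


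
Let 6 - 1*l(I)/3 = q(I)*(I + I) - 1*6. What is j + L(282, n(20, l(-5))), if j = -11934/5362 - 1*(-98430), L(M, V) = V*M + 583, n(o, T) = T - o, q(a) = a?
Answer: 164138258/2681 ≈ 61223.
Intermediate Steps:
l(I) = 36 - 6*I² (l(I) = 18 - 3*(I*(I + I) - 1*6) = 18 - 3*(I*(2*I) - 6) = 18 - 3*(2*I² - 6) = 18 - 3*(-6 + 2*I²) = 18 + (18 - 6*I²) = 36 - 6*I²)
L(M, V) = 583 + M*V (L(M, V) = M*V + 583 = 583 + M*V)
j = 263884863/2681 (j = -11934*1/5362 + 98430 = -5967/2681 + 98430 = 263884863/2681 ≈ 98428.)
j + L(282, n(20, l(-5))) = 263884863/2681 + (583 + 282*((36 - 6*(-5)²) - 1*20)) = 263884863/2681 + (583 + 282*((36 - 6*25) - 20)) = 263884863/2681 + (583 + 282*((36 - 150) - 20)) = 263884863/2681 + (583 + 282*(-114 - 20)) = 263884863/2681 + (583 + 282*(-134)) = 263884863/2681 + (583 - 37788) = 263884863/2681 - 37205 = 164138258/2681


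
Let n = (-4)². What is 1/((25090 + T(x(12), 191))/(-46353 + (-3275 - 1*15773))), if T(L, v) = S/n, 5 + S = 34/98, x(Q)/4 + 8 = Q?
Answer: -12818596/4917583 ≈ -2.6067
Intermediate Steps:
x(Q) = -32 + 4*Q
S = -228/49 (S = -5 + 34/98 = -5 + 34*(1/98) = -5 + 17/49 = -228/49 ≈ -4.6531)
n = 16
T(L, v) = -57/196 (T(L, v) = -228/49/16 = -228/49*1/16 = -57/196)
1/((25090 + T(x(12), 191))/(-46353 + (-3275 - 1*15773))) = 1/((25090 - 57/196)/(-46353 + (-3275 - 1*15773))) = 1/(4917583/(196*(-46353 + (-3275 - 15773)))) = 1/(4917583/(196*(-46353 - 19048))) = 1/((4917583/196)/(-65401)) = 1/((4917583/196)*(-1/65401)) = 1/(-4917583/12818596) = -12818596/4917583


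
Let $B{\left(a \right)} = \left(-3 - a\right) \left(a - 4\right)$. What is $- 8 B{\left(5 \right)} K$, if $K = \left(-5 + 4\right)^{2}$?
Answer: $64$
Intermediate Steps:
$B{\left(a \right)} = \left(-4 + a\right) \left(-3 - a\right)$ ($B{\left(a \right)} = \left(-3 - a\right) \left(-4 + a\right) = \left(-4 + a\right) \left(-3 - a\right)$)
$K = 1$ ($K = \left(-1\right)^{2} = 1$)
$- 8 B{\left(5 \right)} K = - 8 \left(12 + 5 - 5^{2}\right) 1 = - 8 \left(12 + 5 - 25\right) 1 = \left(-8\right) \left(-8\right) 1 = 64 \cdot 1 = 64$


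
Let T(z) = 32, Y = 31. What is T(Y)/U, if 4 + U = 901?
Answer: 32/897 ≈ 0.035674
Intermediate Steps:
U = 897 (U = -4 + 901 = 897)
T(Y)/U = 32/897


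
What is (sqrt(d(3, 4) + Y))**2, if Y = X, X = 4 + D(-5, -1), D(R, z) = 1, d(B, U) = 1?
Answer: 6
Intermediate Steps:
X = 5 (X = 4 + 1 = 5)
Y = 5
(sqrt(d(3, 4) + Y))**2 = (sqrt(1 + 5))**2 = (sqrt(6))**2 = 6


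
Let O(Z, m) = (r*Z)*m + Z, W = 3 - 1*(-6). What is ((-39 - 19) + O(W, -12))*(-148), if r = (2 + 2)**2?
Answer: 262996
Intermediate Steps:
W = 9 (W = 3 + 6 = 9)
r = 16 (r = 4**2 = 16)
O(Z, m) = Z + 16*Z*m (O(Z, m) = (16*Z)*m + Z = 16*Z*m + Z = Z + 16*Z*m)
((-39 - 19) + O(W, -12))*(-148) = ((-39 - 19) + 9*(1 + 16*(-12)))*(-148) = (-58 + 9*(1 - 192))*(-148) = (-58 + 9*(-191))*(-148) = (-58 - 1719)*(-148) = -1777*(-148) = 262996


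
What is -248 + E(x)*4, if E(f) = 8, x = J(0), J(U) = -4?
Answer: -216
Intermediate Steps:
x = -4
-248 + E(x)*4 = -248 + 8*4 = -248 + 32 = -216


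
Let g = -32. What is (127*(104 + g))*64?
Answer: 585216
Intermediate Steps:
(127*(104 + g))*64 = (127*(104 - 32))*64 = (127*72)*64 = 9144*64 = 585216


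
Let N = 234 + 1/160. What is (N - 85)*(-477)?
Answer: -11372157/160 ≈ -71076.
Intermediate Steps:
N = 37441/160 (N = 234 + 1/160 = 37441/160 ≈ 234.01)
(N - 85)*(-477) = (37441/160 - 85)*(-477) = (23841/160)*(-477) = -11372157/160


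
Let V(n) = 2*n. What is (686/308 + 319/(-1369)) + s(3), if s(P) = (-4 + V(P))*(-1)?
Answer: -173/30118 ≈ -0.0057441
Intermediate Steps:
s(P) = 4 - 2*P (s(P) = (-4 + 2*P)*(-1) = 4 - 2*P)
(686/308 + 319/(-1369)) + s(3) = (686/308 + 319/(-1369)) + (4 - 2*3) = (686*(1/308) + 319*(-1/1369)) + (4 - 6) = (49/22 - 319/1369) - 2 = 60063/30118 - 2 = -173/30118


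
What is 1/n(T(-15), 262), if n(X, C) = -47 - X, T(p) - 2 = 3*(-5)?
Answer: -1/34 ≈ -0.029412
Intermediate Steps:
T(p) = -13 (T(p) = 2 + 3*(-5) = 2 - 15 = -13)
1/n(T(-15), 262) = 1/(-47 - 1*(-13)) = 1/(-47 + 13) = 1/(-34) = -1/34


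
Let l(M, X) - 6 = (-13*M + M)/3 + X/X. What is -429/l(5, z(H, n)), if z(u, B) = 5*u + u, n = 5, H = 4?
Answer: 33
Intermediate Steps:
z(u, B) = 6*u
l(M, X) = 7 - 4*M (l(M, X) = 6 + ((-13*M + M)/3 + X/X) = 6 + (-12*M*(⅓) + 1) = 6 + (-4*M + 1) = 6 + (1 - 4*M) = 7 - 4*M)
-429/l(5, z(H, n)) = -429/(7 - 4*5) = -429/(7 - 20) = -429/(-13) = -429*(-1/13) = 33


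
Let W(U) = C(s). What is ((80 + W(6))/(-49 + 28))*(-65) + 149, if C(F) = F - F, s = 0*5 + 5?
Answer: 8329/21 ≈ 396.62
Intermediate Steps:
s = 5 (s = 0 + 5 = 5)
C(F) = 0
W(U) = 0
((80 + W(6))/(-49 + 28))*(-65) + 149 = ((80 + 0)/(-49 + 28))*(-65) + 149 = (80/(-21))*(-65) + 149 = (80*(-1/21))*(-65) + 149 = -80/21*(-65) + 149 = 5200/21 + 149 = 8329/21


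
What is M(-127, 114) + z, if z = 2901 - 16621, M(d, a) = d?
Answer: -13847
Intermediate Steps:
z = -13720
M(-127, 114) + z = -127 - 13720 = -13847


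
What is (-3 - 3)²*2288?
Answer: 82368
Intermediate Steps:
(-3 - 3)²*2288 = (-6)²*2288 = 36*2288 = 82368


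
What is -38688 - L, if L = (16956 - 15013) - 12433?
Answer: -28198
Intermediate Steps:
L = -10490 (L = 1943 - 12433 = -10490)
-38688 - L = -38688 - 1*(-10490) = -38688 + 10490 = -28198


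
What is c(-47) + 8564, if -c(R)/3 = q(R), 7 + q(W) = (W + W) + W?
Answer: 9008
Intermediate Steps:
q(W) = -7 + 3*W (q(W) = -7 + ((W + W) + W) = -7 + (2*W + W) = -7 + 3*W)
c(R) = 21 - 9*R (c(R) = -3*(-7 + 3*R) = 21 - 9*R)
c(-47) + 8564 = (21 - 9*(-47)) + 8564 = (21 + 423) + 8564 = 444 + 8564 = 9008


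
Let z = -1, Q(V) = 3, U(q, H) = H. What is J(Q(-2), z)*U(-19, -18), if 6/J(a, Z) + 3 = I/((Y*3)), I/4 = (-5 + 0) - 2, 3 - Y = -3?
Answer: 972/41 ≈ 23.707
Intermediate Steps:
Y = 6 (Y = 3 - 1*(-3) = 3 + 3 = 6)
I = -28 (I = 4*((-5 + 0) - 2) = 4*(-5 - 2) = 4*(-7) = -28)
J(a, Z) = -54/41 (J(a, Z) = 6/(-3 - 28/(6*3)) = 6/(-3 - 28/18) = 6/(-3 - 28*1/18) = 6/(-3 - 14/9) = 6/(-41/9) = 6*(-9/41) = -54/41)
J(Q(-2), z)*U(-19, -18) = -54/41*(-18) = 972/41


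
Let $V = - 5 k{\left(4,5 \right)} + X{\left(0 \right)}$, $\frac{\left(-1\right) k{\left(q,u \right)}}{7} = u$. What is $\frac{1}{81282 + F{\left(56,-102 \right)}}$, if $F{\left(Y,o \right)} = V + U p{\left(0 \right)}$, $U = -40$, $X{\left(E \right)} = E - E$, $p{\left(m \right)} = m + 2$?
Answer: $\frac{1}{81377} \approx 1.2288 \cdot 10^{-5}$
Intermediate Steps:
$k{\left(q,u \right)} = - 7 u$
$p{\left(m \right)} = 2 + m$
$X{\left(E \right)} = 0$
$V = 175$ ($V = - 5 \left(\left(-7\right) 5\right) + 0 = \left(-5\right) \left(-35\right) + 0 = 175 + 0 = 175$)
$F{\left(Y,o \right)} = 95$ ($F{\left(Y,o \right)} = 175 - 40 \left(2 + 0\right) = 175 - 80 = 95$)
$\frac{1}{81282 + F{\left(56,-102 \right)}} = \frac{1}{81282 + 95} = \frac{1}{81377}$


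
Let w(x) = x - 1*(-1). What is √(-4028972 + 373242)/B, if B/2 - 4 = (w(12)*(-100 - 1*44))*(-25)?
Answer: I*√3655730/93608 ≈ 0.020426*I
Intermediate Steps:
w(x) = 1 + x (w(x) = x + 1 = 1 + x)
B = 93608 (B = 8 + 2*(((1 + 12)*(-100 - 1*44))*(-25)) = 8 + 2*((13*(-100 - 44))*(-25)) = 8 + 2*((13*(-144))*(-25)) = 8 + 2*(-1872*(-25)) = 8 + 2*46800 = 8 + 93600 = 93608)
√(-4028972 + 373242)/B = √(-4028972 + 373242)/93608 = √(-3655730)*(1/93608) = (I*√3655730)*(1/93608) = I*√3655730/93608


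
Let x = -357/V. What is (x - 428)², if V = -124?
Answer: 2778871225/15376 ≈ 1.8073e+5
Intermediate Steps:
x = 357/124 (x = -357/(-124) = -357*(-1/124) = 357/124 ≈ 2.8790)
(x - 428)² = (357/124 - 428)² = (-52715/124)² = 2778871225/15376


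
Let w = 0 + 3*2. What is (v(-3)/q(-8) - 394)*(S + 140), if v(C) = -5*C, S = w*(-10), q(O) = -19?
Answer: -600080/19 ≈ -31583.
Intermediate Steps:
w = 6 (w = 0 + 6 = 6)
S = -60 (S = 6*(-10) = -60)
(v(-3)/q(-8) - 394)*(S + 140) = (-5*(-3)/(-19) - 394)*(-60 + 140) = (15*(-1/19) - 394)*80 = (-15/19 - 394)*80 = -7501/19*80 = -600080/19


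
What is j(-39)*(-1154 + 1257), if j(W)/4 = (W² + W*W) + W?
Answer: 1237236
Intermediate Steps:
j(W) = 4*W + 8*W² (j(W) = 4*((W² + W*W) + W) = 4*((W² + W²) + W) = 4*(2*W² + W) = 4*(W + 2*W²) = 4*W + 8*W²)
j(-39)*(-1154 + 1257) = (4*(-39)*(1 + 2*(-39)))*(-1154 + 1257) = (4*(-39)*(1 - 78))*103 = (4*(-39)*(-77))*103 = 12012*103 = 1237236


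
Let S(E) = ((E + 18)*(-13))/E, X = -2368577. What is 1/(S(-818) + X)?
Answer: -409/968753193 ≈ -4.2219e-7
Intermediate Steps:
S(E) = (-234 - 13*E)/E (S(E) = ((18 + E)*(-13))/E = (-234 - 13*E)/E)
1/(S(-818) + X) = 1/((-13 - 234/(-818)) - 2368577) = 1/((-13 - 234*(-1/818)) - 2368577) = 1/((-13 + 117/409) - 2368577) = 1/(-5200/409 - 2368577) = 1/(-968753193/409) = -409/968753193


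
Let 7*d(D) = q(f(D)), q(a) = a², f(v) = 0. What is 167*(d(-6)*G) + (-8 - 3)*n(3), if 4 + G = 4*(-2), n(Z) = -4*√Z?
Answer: 44*√3 ≈ 76.210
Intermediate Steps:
G = -12 (G = -4 + 4*(-2) = -4 - 8 = -12)
d(D) = 0 (d(D) = (⅐)*0² = (⅐)*0 = 0)
167*(d(-6)*G) + (-8 - 3)*n(3) = 167*(0*(-12)) + (-8 - 3)*(-4*√3) = 167*0 - (-44)*√3 = 0 + 44*√3 = 44*√3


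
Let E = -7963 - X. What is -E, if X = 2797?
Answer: 10760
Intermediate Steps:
E = -10760 (E = -7963 - 1*2797 = -7963 - 2797 = -10760)
-E = -1*(-10760) = 10760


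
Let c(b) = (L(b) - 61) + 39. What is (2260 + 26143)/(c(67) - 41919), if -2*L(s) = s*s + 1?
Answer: -28403/44186 ≈ -0.64281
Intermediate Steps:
L(s) = -1/2 - s**2/2 (L(s) = -(s*s + 1)/2 = -(s**2 + 1)/2 = -(1 + s**2)/2 = -1/2 - s**2/2)
c(b) = -45/2 - b**2/2 (c(b) = ((-1/2 - b**2/2) - 61) + 39 = (-123/2 - b**2/2) + 39 = -45/2 - b**2/2)
(2260 + 26143)/(c(67) - 41919) = (2260 + 26143)/((-45/2 - 1/2*67**2) - 41919) = 28403/((-45/2 - 1/2*4489) - 41919) = 28403/((-45/2 - 4489/2) - 41919) = 28403/(-2267 - 41919) = 28403/(-44186) = 28403*(-1/44186) = -28403/44186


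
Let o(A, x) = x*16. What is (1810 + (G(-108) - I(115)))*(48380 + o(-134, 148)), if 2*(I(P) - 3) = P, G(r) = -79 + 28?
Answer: 86195478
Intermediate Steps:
o(A, x) = 16*x
G(r) = -51
I(P) = 3 + P/2
(1810 + (G(-108) - I(115)))*(48380 + o(-134, 148)) = (1810 + (-51 - (3 + (½)*115)))*(48380 + 16*148) = (1810 + (-51 - (3 + 115/2)))*(48380 + 2368) = (1810 + (-51 - 1*121/2))*50748 = (1810 + (-51 - 121/2))*50748 = (1810 - 223/2)*50748 = (3397/2)*50748 = 86195478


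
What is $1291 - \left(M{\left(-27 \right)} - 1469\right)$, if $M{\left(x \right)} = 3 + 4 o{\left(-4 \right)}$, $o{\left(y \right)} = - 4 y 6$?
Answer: $2373$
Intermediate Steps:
$o{\left(y \right)} = - 24 y$
$M{\left(x \right)} = 387$ ($M{\left(x \right)} = 3 + 4 \left(\left(-24\right) \left(-4\right)\right) = 3 + 4 \cdot 96 = 3 + 384 = 387$)
$1291 - \left(M{\left(-27 \right)} - 1469\right) = 1291 - \left(387 - 1469\right) = 1291 - -1082 = 1291 + 1082 = 2373$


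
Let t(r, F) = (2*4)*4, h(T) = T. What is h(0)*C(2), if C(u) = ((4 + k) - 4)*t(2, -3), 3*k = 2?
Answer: 0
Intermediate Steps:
k = ⅔ (k = (⅓)*2 = ⅔ ≈ 0.66667)
t(r, F) = 32 (t(r, F) = 8*4 = 32)
C(u) = 64/3 (C(u) = ((4 + ⅔) - 4)*32 = (14/3 - 4)*32 = (⅔)*32 = 64/3)
h(0)*C(2) = 0*(64/3) = 0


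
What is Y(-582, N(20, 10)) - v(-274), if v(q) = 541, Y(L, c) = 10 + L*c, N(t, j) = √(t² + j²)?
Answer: -531 - 5820*√5 ≈ -13545.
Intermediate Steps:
N(t, j) = √(j² + t²)
Y(-582, N(20, 10)) - v(-274) = (10 - 582*√(10² + 20²)) - 1*541 = (10 - 582*√(100 + 400)) - 541 = (10 - 5820*√5) - 541 = -531 - 5820*√5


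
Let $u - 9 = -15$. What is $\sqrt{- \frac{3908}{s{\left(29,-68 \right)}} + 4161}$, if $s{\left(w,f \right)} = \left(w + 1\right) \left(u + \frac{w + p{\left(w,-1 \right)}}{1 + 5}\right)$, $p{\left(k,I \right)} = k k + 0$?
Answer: $\frac{\sqrt{18084729135}}{2085} \approx 64.499$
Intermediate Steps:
$u = -6$ ($u = 9 - 15 = -6$)
$p{\left(k,I \right)} = k^{2}$ ($p{\left(k,I \right)} = k^{2} + 0 = k^{2}$)
$s{\left(w,f \right)} = \left(1 + w\right) \left(-6 + \frac{w}{6} + \frac{w^{2}}{6}\right)$ ($s{\left(w,f \right)} = \left(w + 1\right) \left(-6 + \frac{w + w^{2}}{1 + 5}\right) = \left(1 + w\right) \left(-6 + \frac{w + w^{2}}{6}\right) = \left(1 + w\right) \left(-6 + \left(w + w^{2}\right) \frac{1}{6}\right) = \left(1 + w\right) \left(-6 + \left(\frac{w}{6} + \frac{w^{2}}{6}\right)\right) = \left(1 + w\right) \left(-6 + \frac{w}{6} + \frac{w^{2}}{6}\right)$)
$\sqrt{- \frac{3908}{s{\left(29,-68 \right)}} + 4161} = \sqrt{- \frac{3908}{-6 - \frac{1015}{6} + \frac{29^{2}}{3} + \frac{29^{3}}{6}} + 4161} = \sqrt{- \frac{3908}{-6 - \frac{1015}{6} + \frac{1}{3} \cdot 841 + \frac{1}{6} \cdot 24389} + 4161} = \sqrt{- \frac{3908}{-6 - \frac{1015}{6} + \frac{841}{3} + \frac{24389}{6}} + 4161} = \sqrt{- \frac{3908}{4170} + 4161} = \sqrt{\left(-3908\right) \frac{1}{4170} + 4161} = \sqrt{- \frac{1954}{2085} + 4161} = \sqrt{\frac{8673731}{2085}} = \frac{\sqrt{18084729135}}{2085}$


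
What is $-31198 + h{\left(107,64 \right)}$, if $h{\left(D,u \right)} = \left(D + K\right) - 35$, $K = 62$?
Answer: $-31064$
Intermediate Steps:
$h{\left(D,u \right)} = 27 + D$ ($h{\left(D,u \right)} = \left(D + 62\right) - 35 = \left(62 + D\right) - 35 = 27 + D$)
$-31198 + h{\left(107,64 \right)} = -31198 + \left(27 + 107\right) = -31198 + 134 = -31064$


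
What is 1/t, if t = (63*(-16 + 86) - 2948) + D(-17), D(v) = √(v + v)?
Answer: 43/62867 - I*√34/2137478 ≈ 0.00068398 - 2.728e-6*I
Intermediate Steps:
D(v) = √2*√v (D(v) = √(2*v) = √2*√v)
t = 1462 + I*√34 (t = (63*(-16 + 86) - 2948) + √2*√(-17) = (63*70 - 2948) + √2*(I*√17) = (4410 - 2948) + I*√34 = 1462 + I*√34 ≈ 1462.0 + 5.831*I)
1/t = 1/(1462 + I*√34)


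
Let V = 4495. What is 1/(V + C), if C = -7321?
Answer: -1/2826 ≈ -0.00035386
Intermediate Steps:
1/(V + C) = 1/(4495 - 7321) = 1/(-2826) = -1/2826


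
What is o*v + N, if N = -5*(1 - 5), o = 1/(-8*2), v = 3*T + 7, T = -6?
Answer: 331/16 ≈ 20.688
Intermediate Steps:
v = -11 (v = 3*(-6) + 7 = -18 + 7 = -11)
o = -1/16 (o = 1/(-16) = -1/16 ≈ -0.062500)
N = 20 (N = -5*(-4) = 20)
o*v + N = -1/16*(-11) + 20 = 11/16 + 20 = 331/16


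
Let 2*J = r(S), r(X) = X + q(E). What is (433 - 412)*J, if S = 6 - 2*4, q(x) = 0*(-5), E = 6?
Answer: -21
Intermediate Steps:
q(x) = 0
S = -2 (S = 6 - 8 = -2)
r(X) = X (r(X) = X + 0 = X)
J = -1 (J = (1/2)*(-2) = -1)
(433 - 412)*J = (433 - 412)*(-1) = 21*(-1) = -21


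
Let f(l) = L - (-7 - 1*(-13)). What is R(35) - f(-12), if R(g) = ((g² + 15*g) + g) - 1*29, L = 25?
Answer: 1737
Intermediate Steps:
f(l) = 19 (f(l) = 25 - (-7 - 1*(-13)) = 25 - (-7 + 13) = 25 - 1*6 = 25 - 6 = 19)
R(g) = -29 + g² + 16*g (R(g) = (g² + 16*g) - 29 = -29 + g² + 16*g)
R(35) - f(-12) = (-29 + 35² + 16*35) - 1*19 = (-29 + 1225 + 560) - 19 = 1756 - 19 = 1737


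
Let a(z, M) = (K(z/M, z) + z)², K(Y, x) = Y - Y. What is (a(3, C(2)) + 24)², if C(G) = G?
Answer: 1089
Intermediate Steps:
K(Y, x) = 0
a(z, M) = z² (a(z, M) = (0 + z)² = z²)
(a(3, C(2)) + 24)² = (3² + 24)² = (9 + 24)² = 33² = 1089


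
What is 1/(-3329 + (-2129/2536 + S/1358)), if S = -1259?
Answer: -1721944/5735393579 ≈ -0.00030023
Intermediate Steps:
1/(-3329 + (-2129/2536 + S/1358)) = 1/(-3329 + (-2129/2536 - 1259/1358)) = 1/(-3329 - 3042003/1721944) = 1/(-5735393579/1721944) = -1721944/5735393579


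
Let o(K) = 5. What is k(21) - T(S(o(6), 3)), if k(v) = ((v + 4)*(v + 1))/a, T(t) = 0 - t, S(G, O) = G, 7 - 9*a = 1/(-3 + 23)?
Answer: 99695/139 ≈ 717.23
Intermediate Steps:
a = 139/180 (a = 7/9 - 1/(9*(-3 + 23)) = 7/9 - ⅑/20 = 7/9 - ⅑*1/20 = 7/9 - 1/180 = 139/180 ≈ 0.77222)
T(t) = -t
k(v) = 180*(1 + v)*(4 + v)/139 (k(v) = ((v + 4)*(v + 1))/(139/180) = ((4 + v)*(1 + v))*(180/139) = ((1 + v)*(4 + v))*(180/139) = 180*(1 + v)*(4 + v)/139)
k(21) - T(S(o(6), 3)) = (720/139 + (180/139)*21² + (900/139)*21) - (-1)*5 = (720/139 + (180/139)*441 + 18900/139) - 1*(-5) = (720/139 + 79380/139 + 18900/139) + 5 = 99000/139 + 5 = 99695/139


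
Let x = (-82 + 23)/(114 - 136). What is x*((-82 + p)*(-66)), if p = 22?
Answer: 10620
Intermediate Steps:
x = 59/22 (x = -59/(-22) = -59*(-1/22) = 59/22 ≈ 2.6818)
x*((-82 + p)*(-66)) = 59*((-82 + 22)*(-66))/22 = 59*(-60*(-66))/22 = (59/22)*3960 = 10620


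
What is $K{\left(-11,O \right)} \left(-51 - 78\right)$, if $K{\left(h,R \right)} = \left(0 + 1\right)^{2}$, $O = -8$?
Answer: $-129$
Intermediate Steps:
$K{\left(h,R \right)} = 1$ ($K{\left(h,R \right)} = 1^{2} = 1$)
$K{\left(-11,O \right)} \left(-51 - 78\right) = 1 \left(-51 - 78\right) = 1 \left(-129\right) = -129$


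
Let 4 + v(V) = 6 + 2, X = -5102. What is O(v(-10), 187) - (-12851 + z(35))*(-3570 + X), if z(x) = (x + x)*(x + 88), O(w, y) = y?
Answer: -36777765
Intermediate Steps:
v(V) = 4 (v(V) = -4 + (6 + 2) = -4 + 8 = 4)
z(x) = 2*x*(88 + x) (z(x) = (2*x)*(88 + x) = 2*x*(88 + x))
O(v(-10), 187) - (-12851 + z(35))*(-3570 + X) = 187 - (-12851 + 2*35*(88 + 35))*(-3570 - 5102) = 187 - (-12851 + 2*35*123)*(-8672) = 187 - (-12851 + 8610)*(-8672) = 187 - (-4241)*(-8672) = 187 - 1*36777952 = 187 - 36777952 = -36777765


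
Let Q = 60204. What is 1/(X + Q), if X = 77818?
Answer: 1/138022 ≈ 7.2452e-6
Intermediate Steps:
1/(X + Q) = 1/(77818 + 60204) = 1/138022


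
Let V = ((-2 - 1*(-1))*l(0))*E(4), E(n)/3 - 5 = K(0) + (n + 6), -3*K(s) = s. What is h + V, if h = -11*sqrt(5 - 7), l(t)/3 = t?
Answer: -11*I*sqrt(2) ≈ -15.556*I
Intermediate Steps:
K(s) = -s/3
l(t) = 3*t
E(n) = 33 + 3*n (E(n) = 15 + 3*(-1/3*0 + (n + 6)) = 15 + 3*(0 + (6 + n)) = 15 + 3*(6 + n) = 15 + (18 + 3*n) = 33 + 3*n)
V = 0 (V = ((-2 - 1*(-1))*(3*0))*(33 + 3*4) = ((-2 + 1)*0)*(33 + 12) = -1*0*45 = 0*45 = 0)
h = -11*I*sqrt(2) ≈ -15.556*I
h + V = -11*I*sqrt(2) + 0 = -11*I*sqrt(2)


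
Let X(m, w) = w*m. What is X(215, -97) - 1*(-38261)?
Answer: 17406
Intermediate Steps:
X(m, w) = m*w
X(215, -97) - 1*(-38261) = 215*(-97) - 1*(-38261) = -20855 + 38261 = 17406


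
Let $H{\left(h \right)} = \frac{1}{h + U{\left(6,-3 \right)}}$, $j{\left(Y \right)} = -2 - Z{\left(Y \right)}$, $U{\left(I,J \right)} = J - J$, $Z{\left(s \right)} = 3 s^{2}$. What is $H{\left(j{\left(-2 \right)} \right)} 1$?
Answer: $- \frac{1}{14} \approx -0.071429$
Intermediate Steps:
$U{\left(I,J \right)} = 0$
$j{\left(Y \right)} = -2 - 3 Y^{2}$
$H{\left(h \right)} = \frac{1}{h}$ ($H{\left(h \right)} = \frac{1}{h + 0} = \frac{1}{h}$)
$H{\left(j{\left(-2 \right)} \right)} 1 = \frac{1}{-2 - 3 \left(-2\right)^{2}} \cdot 1 = \frac{1}{-2 - 12} \cdot 1 = \frac{1}{-14} \cdot 1 = \left(- \frac{1}{14}\right) 1 = - \frac{1}{14}$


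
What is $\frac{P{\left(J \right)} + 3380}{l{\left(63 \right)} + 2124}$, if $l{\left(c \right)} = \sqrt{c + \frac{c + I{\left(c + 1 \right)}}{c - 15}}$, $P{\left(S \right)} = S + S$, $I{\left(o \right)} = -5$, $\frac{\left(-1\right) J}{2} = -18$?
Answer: $\frac{175969152}{108271483} - \frac{6904 \sqrt{9246}}{108271483} \approx 1.6191$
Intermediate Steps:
$J = 36$ ($J = \left(-2\right) \left(-18\right) = 36$)
$P{\left(S \right)} = 2 S$
$l{\left(c \right)} = \sqrt{c + \frac{-5 + c}{-15 + c}}$ ($l{\left(c \right)} = \sqrt{c + \frac{c - 5}{c - 15}} = \sqrt{c + \frac{-5 + c}{-15 + c}}$)
$\frac{P{\left(J \right)} + 3380}{l{\left(63 \right)} + 2124} = \frac{2 \cdot 36 + 3380}{\sqrt{\frac{-5 + 63 + 63 \left(-15 + 63\right)}{-15 + 63}} + 2124} = \frac{72 + 3380}{\sqrt{\frac{-5 + 63 + 63 \cdot 48}{48}} + 2124} = \frac{3452}{\sqrt{\frac{-5 + 63 + 3024}{48}} + 2124} = \frac{3452}{\sqrt{\frac{1}{48} \cdot 3082} + 2124} = \frac{3452}{\sqrt{\frac{1541}{24}} + 2124} = \frac{3452}{\frac{\sqrt{9246}}{12} + 2124} = \frac{3452}{2124 + \frac{\sqrt{9246}}{12}}$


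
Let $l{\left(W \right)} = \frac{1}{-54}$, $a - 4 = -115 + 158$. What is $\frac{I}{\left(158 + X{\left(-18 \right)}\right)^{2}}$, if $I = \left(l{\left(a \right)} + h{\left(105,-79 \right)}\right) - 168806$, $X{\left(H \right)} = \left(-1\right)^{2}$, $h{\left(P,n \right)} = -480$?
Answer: $- \frac{9141445}{1365174} \approx -6.6962$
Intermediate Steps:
$a = 47$ ($a = 4 + \left(-115 + 158\right) = 4 + 43 = 47$)
$l{\left(W \right)} = - \frac{1}{54}$
$X{\left(H \right)} = 1$
$I = - \frac{9141445}{54}$ ($I = \left(- \frac{1}{54} - 480\right) - 168806 = - \frac{25921}{54} - 168806 = - \frac{9141445}{54} \approx -1.6929 \cdot 10^{5}$)
$\frac{I}{\left(158 + X{\left(-18 \right)}\right)^{2}} = - \frac{9141445}{54 \left(158 + 1\right)^{2}} = - \frac{9141445}{54 \cdot 159^{2}} = - \frac{9141445}{54 \cdot 25281} = \left(- \frac{9141445}{54}\right) \frac{1}{25281} = - \frac{9141445}{1365174}$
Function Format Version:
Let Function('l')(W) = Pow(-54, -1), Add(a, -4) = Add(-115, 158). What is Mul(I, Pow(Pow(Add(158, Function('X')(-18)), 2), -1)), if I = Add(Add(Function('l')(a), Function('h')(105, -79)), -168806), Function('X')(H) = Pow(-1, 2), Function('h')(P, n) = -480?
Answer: Rational(-9141445, 1365174) ≈ -6.6962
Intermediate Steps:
a = 47 (a = Add(4, Add(-115, 158)) = Add(4, 43) = 47)
Function('l')(W) = Rational(-1, 54)
Function('X')(H) = 1
I = Rational(-9141445, 54) (I = Add(Add(Rational(-1, 54), -480), -168806) = Add(Rational(-25921, 54), -168806) = Rational(-9141445, 54) ≈ -1.6929e+5)
Mul(I, Pow(Pow(Add(158, Function('X')(-18)), 2), -1)) = Mul(Rational(-9141445, 54), Pow(Pow(Add(158, 1), 2), -1)) = Mul(Rational(-9141445, 54), Pow(Pow(159, 2), -1)) = Mul(Rational(-9141445, 54), Pow(25281, -1)) = Mul(Rational(-9141445, 54), Rational(1, 25281)) = Rational(-9141445, 1365174)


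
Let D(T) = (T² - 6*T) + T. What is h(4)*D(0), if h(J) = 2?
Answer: 0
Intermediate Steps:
D(T) = T² - 5*T
h(4)*D(0) = 2*(0*(-5 + 0)) = 2*(0*(-5)) = 2*0 = 0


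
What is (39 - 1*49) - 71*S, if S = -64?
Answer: 4534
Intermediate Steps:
(39 - 1*49) - 71*S = (39 - 1*49) - 71*(-64) = (39 - 49) + 4544 = -10 + 4544 = 4534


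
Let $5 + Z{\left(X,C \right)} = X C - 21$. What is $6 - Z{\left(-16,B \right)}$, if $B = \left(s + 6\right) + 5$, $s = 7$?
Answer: $320$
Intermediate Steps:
$B = 18$ ($B = \left(7 + 6\right) + 5 = 13 + 5 = 18$)
$Z{\left(X,C \right)} = -26 + C X$ ($Z{\left(X,C \right)} = -5 + \left(X C - 21\right) = -5 + \left(C X - 21\right) = -5 + \left(-21 + C X\right) = -26 + C X$)
$6 - Z{\left(-16,B \right)} = 6 - \left(-26 + 18 \left(-16\right)\right) = 6 - \left(-26 - 288\right) = 6 - -314 = 6 + 314 = 320$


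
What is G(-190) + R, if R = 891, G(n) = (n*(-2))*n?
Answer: -71309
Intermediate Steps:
G(n) = -2*n² (G(n) = (-2*n)*n = -2*n²)
G(-190) + R = -2*(-190)² + 891 = -2*36100 + 891 = -72200 + 891 = -71309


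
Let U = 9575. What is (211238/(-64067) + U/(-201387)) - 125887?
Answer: -1624270075597654/12902260929 ≈ -1.2589e+5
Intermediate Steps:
(211238/(-64067) + U/(-201387)) - 125887 = (211238/(-64067) + 9575/(-201387)) - 125887 = (211238*(-1/64067) + 9575*(-1/201387)) - 125887 = (-211238/64067 - 9575/201387) - 125887 = -43154028631/12902260929 - 125887 = -1624270075597654/12902260929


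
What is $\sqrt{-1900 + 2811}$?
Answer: $\sqrt{911} \approx 30.183$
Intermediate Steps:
$\sqrt{-1900 + 2811} = \sqrt{911}$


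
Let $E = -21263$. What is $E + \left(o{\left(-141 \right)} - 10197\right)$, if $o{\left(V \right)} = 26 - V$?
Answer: $-31293$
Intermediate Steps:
$E + \left(o{\left(-141 \right)} - 10197\right) = -21263 + \left(\left(26 - -141\right) - 10197\right) = -21263 + \left(\left(26 + 141\right) - 10197\right) = -21263 + \left(167 - 10197\right) = -21263 - 10030 = -31293$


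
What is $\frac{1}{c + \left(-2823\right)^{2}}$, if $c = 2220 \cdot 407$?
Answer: $\frac{1}{8872869} \approx 1.127 \cdot 10^{-7}$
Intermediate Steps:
$c = 903540$
$\frac{1}{c + \left(-2823\right)^{2}} = \frac{1}{903540 + \left(-2823\right)^{2}} = \frac{1}{903540 + 7969329} = \frac{1}{8872869}$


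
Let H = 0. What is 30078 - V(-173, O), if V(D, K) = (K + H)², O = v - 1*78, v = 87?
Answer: 29997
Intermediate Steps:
O = 9 (O = 87 - 1*78 = 87 - 78 = 9)
V(D, K) = K² (V(D, K) = (K + 0)² = K²)
30078 - V(-173, O) = 30078 - 1*9² = 30078 - 1*81 = 30078 - 81 = 29997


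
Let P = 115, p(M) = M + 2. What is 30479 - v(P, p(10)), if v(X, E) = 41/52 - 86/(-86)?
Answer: 1584815/52 ≈ 30477.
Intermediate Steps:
p(M) = 2 + M
v(X, E) = 93/52 (v(X, E) = 41*(1/52) - 86*(-1/86) = 41/52 + 1 = 93/52)
30479 - v(P, p(10)) = 30479 - 1*93/52 = 30479 - 93/52 = 1584815/52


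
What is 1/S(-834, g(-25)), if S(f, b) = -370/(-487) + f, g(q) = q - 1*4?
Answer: -487/405788 ≈ -0.0012001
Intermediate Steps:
g(q) = -4 + q (g(q) = q - 4 = -4 + q)
S(f, b) = 370/487 + f (S(f, b) = -370*(-1/487) + f = 370/487 + f)
1/S(-834, g(-25)) = 1/(370/487 - 834) = 1/(-405788/487) = -487/405788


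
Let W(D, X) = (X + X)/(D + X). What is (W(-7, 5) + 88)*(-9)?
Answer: -747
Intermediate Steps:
W(D, X) = 2*X/(D + X) (W(D, X) = (2*X)/(D + X) = 2*X/(D + X))
(W(-7, 5) + 88)*(-9) = (2*5/(-7 + 5) + 88)*(-9) = (2*5/(-2) + 88)*(-9) = (2*5*(-½) + 88)*(-9) = (-5 + 88)*(-9) = 83*(-9) = -747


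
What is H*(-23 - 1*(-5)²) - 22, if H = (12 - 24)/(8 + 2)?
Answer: 178/5 ≈ 35.600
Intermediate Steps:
H = -6/5 (H = -12/10 = -12*⅒ = -6/5 ≈ -1.2000)
H*(-23 - 1*(-5)²) - 22 = -6*(-23 - 1*(-5)²)/5 - 22 = -6*(-23 - 1*25)/5 - 22 = -6*(-23 - 25)/5 - 22 = -6/5*(-48) - 22 = 288/5 - 22 = 178/5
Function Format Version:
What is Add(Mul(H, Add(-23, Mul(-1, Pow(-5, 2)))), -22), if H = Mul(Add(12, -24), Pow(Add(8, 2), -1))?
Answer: Rational(178, 5) ≈ 35.600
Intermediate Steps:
H = Rational(-6, 5) (H = Mul(-12, Pow(10, -1)) = Mul(-12, Rational(1, 10)) = Rational(-6, 5) ≈ -1.2000)
Add(Mul(H, Add(-23, Mul(-1, Pow(-5, 2)))), -22) = Add(Mul(Rational(-6, 5), Add(-23, Mul(-1, Pow(-5, 2)))), -22) = Add(Mul(Rational(-6, 5), Add(-23, Mul(-1, 25))), -22) = Add(Mul(Rational(-6, 5), Add(-23, -25)), -22) = Add(Mul(Rational(-6, 5), -48), -22) = Add(Rational(288, 5), -22) = Rational(178, 5)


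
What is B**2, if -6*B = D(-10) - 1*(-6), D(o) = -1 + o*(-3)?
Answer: 1225/36 ≈ 34.028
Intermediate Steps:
D(o) = -1 - 3*o
B = -35/6 (B = -((-1 - 3*(-10)) - 1*(-6))/6 = -((-1 + 30) + 6)/6 = -(29 + 6)/6 = -1/6*35 = -35/6 ≈ -5.8333)
B**2 = (-35/6)**2 = 1225/36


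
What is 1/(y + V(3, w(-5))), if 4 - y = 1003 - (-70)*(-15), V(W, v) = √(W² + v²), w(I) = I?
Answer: 3/151 - √34/2567 ≈ 0.017596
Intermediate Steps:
y = 51 (y = 4 - (1003 - (-70)*(-15)) = 4 - (1003 - 1*1050) = 4 - (1003 - 1050) = 4 - 1*(-47) = 4 + 47 = 51)
1/(y + V(3, w(-5))) = 1/(51 + √(3² + (-5)²)) = 1/(51 + √(9 + 25)) = 1/(51 + √34)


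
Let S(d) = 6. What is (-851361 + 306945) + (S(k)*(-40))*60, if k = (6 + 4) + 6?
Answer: -558816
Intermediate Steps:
k = 16 (k = 10 + 6 = 16)
(-851361 + 306945) + (S(k)*(-40))*60 = (-851361 + 306945) + (6*(-40))*60 = -544416 - 240*60 = -544416 - 14400 = -558816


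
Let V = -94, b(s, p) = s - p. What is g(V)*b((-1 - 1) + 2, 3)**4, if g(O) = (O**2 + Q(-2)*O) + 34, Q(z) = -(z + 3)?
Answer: 726084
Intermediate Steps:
Q(z) = -3 - z (Q(z) = -(3 + z) = -3 - z)
g(O) = 34 + O**2 - O (g(O) = (O**2 + (-3 - 1*(-2))*O) + 34 = (O**2 + (-3 + 2)*O) + 34 = (O**2 - O) + 34 = 34 + O**2 - O)
g(V)*b((-1 - 1) + 2, 3)**4 = (34 + (-94)**2 - 1*(-94))*(((-1 - 1) + 2) - 1*3)**4 = (34 + 8836 + 94)*((-2 + 2) - 3)**4 = 8964*(0 - 3)**4 = 8964*(-3)**4 = 8964*81 = 726084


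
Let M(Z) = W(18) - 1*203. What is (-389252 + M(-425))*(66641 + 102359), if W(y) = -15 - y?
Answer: -65823472000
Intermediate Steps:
M(Z) = -236 (M(Z) = (-15 - 1*18) - 1*203 = (-15 - 18) - 203 = -33 - 203 = -236)
(-389252 + M(-425))*(66641 + 102359) = (-389252 - 236)*(66641 + 102359) = -389488*169000 = -65823472000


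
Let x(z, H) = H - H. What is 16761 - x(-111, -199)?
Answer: 16761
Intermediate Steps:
x(z, H) = 0
16761 - x(-111, -199) = 16761 - 1*0 = 16761 + 0 = 16761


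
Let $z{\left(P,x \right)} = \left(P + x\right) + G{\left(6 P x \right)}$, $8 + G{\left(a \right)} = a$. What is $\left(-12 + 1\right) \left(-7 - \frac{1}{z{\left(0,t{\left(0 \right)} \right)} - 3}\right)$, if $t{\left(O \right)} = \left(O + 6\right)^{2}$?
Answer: $\frac{1936}{25} \approx 77.44$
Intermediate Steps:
$G{\left(a \right)} = -8 + a$
$t{\left(O \right)} = \left(6 + O\right)^{2}$
$z{\left(P,x \right)} = -8 + P + x + 6 P x$ ($z{\left(P,x \right)} = \left(P + x\right) + \left(-8 + 6 P x\right) = -8 + P + x + 6 P x$)
$\left(-12 + 1\right) \left(-7 - \frac{1}{z{\left(0,t{\left(0 \right)} \right)} - 3}\right) = \left(-12 + 1\right) \left(-7 - \frac{1}{\left(-8 + 0 + \left(6 + 0\right)^{2} + 6 \cdot 0 \left(6 + 0\right)^{2}\right) - 3}\right) = - 11 \left(-7 - \frac{1}{\left(-8 + 0 + 6^{2} + 6 \cdot 0 \cdot 6^{2}\right) - 3}\right) = - 11 \left(-7 - \frac{1}{\left(-8 + 0 + 36 + 6 \cdot 0 \cdot 36\right) - 3}\right) = - 11 \left(-7 - \frac{1}{\left(-8 + 0 + 36 + 0\right) - 3}\right) = - 11 \left(-7 - \frac{1}{28 - 3}\right) = - 11 \left(-7 - \frac{1}{25}\right) = \left(-11\right) \left(- \frac{176}{25}\right) = \frac{1936}{25}$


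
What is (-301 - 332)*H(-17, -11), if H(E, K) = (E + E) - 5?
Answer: 24687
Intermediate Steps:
H(E, K) = -5 + 2*E (H(E, K) = 2*E - 5 = -5 + 2*E)
(-301 - 332)*H(-17, -11) = (-301 - 332)*(-5 + 2*(-17)) = -633*(-5 - 34) = -633*(-39) = 24687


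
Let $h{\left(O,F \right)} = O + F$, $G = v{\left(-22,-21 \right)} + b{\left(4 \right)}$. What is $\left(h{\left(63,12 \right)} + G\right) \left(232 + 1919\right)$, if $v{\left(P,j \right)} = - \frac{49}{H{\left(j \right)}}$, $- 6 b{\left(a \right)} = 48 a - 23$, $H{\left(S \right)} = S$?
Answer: $\frac{211515}{2} \approx 1.0576 \cdot 10^{5}$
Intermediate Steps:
$b{\left(a \right)} = \frac{23}{6} - 8 a$ ($b{\left(a \right)} = - \frac{48 a - 23}{6} = - \frac{-23 + 48 a}{6} = \frac{23}{6} - 8 a$)
$v{\left(P,j \right)} = - \frac{49}{j}$
$G = - \frac{155}{6}$ ($G = - \frac{49}{-21} + \left(\frac{23}{6} - 32\right) = \left(-49\right) \left(- \frac{1}{21}\right) + \left(\frac{23}{6} - 32\right) = \frac{7}{3} - \frac{169}{6} = - \frac{155}{6} \approx -25.833$)
$h{\left(O,F \right)} = F + O$
$\left(h{\left(63,12 \right)} + G\right) \left(232 + 1919\right) = \left(\left(12 + 63\right) - \frac{155}{6}\right) \left(232 + 1919\right) = \left(75 - \frac{155}{6}\right) 2151 = \frac{295}{6} \cdot 2151 = \frac{211515}{2}$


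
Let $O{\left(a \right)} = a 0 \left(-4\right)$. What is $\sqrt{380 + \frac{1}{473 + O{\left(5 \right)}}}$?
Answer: $\frac{\sqrt{85017493}}{473} \approx 19.494$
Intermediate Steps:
$O{\left(a \right)} = 0$ ($O{\left(a \right)} = 0 \left(-4\right) = 0$)
$\sqrt{380 + \frac{1}{473 + O{\left(5 \right)}}} = \sqrt{380 + \frac{1}{473 + 0}} = \sqrt{380 + \frac{1}{473}} = \sqrt{\frac{179741}{473}} = \frac{\sqrt{85017493}}{473}$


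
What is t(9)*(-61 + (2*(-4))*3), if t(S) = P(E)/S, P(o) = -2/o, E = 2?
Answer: 85/9 ≈ 9.4444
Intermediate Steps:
t(S) = -1/S (t(S) = (-2/2)/S = (-2*½)/S = -1/S)
t(9)*(-61 + (2*(-4))*3) = (-1/9)*(-61 + (2*(-4))*3) = (-1*⅑)*(-61 - 8*3) = -(-61 - 24)/9 = -⅑*(-85) = 85/9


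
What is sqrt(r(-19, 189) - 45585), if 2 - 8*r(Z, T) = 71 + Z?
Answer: I*sqrt(182365)/2 ≈ 213.52*I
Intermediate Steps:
r(Z, T) = -69/8 - Z/8 (r(Z, T) = 1/4 - (71 + Z)/8 = 1/4 + (-71/8 - Z/8) = -69/8 - Z/8)
sqrt(r(-19, 189) - 45585) = sqrt((-69/8 - 1/8*(-19)) - 45585) = sqrt((-69/8 + 19/8) - 45585) = sqrt(-25/4 - 45585) = sqrt(-182365/4) = I*sqrt(182365)/2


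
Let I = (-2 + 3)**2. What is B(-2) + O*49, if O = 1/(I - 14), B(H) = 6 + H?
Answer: 3/13 ≈ 0.23077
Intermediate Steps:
I = 1 (I = 1**2 = 1)
O = -1/13 (O = 1/(1 - 14) = 1/(-13) = -1/13 ≈ -0.076923)
B(-2) + O*49 = (6 - 2) - 1/13*49 = 4 - 49/13 = 3/13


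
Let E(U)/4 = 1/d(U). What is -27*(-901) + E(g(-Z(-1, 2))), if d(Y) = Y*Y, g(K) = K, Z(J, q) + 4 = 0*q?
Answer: 97309/4 ≈ 24327.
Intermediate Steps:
Z(J, q) = -4 (Z(J, q) = -4 + 0*q = -4 + 0 = -4)
d(Y) = Y²
E(U) = 4/U² (E(U) = 4/(U²) = 4/U²)
-27*(-901) + E(g(-Z(-1, 2))) = -27*(-901) + 4/(-1*(-4))² = 24327 + 4/4² = 24327 + 4*(1/16) = 24327 + ¼ = 97309/4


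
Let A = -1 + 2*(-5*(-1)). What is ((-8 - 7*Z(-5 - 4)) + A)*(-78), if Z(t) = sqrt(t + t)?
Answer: -78 + 1638*I*sqrt(2) ≈ -78.0 + 2316.5*I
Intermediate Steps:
Z(t) = sqrt(2)*sqrt(t) (Z(t) = sqrt(2*t) = sqrt(2)*sqrt(t))
A = 9 (A = -1 + 2*5 = -1 + 10 = 9)
((-8 - 7*Z(-5 - 4)) + A)*(-78) = ((-8 - 7*sqrt(2)*sqrt(-5 - 4)) + 9)*(-78) = ((-8 - 7*sqrt(2)*sqrt(-9)) + 9)*(-78) = ((-8 - 7*sqrt(2)*3*I) + 9)*(-78) = ((-8 - 21*I*sqrt(2)) + 9)*(-78) = (1 - 21*I*sqrt(2))*(-78) = -78 + 1638*I*sqrt(2)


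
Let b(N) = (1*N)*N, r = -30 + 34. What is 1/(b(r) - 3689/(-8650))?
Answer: 8650/142089 ≈ 0.060877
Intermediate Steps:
r = 4
b(N) = N**2 (b(N) = N*N = N**2)
1/(b(r) - 3689/(-8650)) = 1/(4**2 - 3689/(-8650)) = 1/(16 - 3689*(-1/8650)) = 1/(16 + 3689/8650) = 1/(142089/8650) = 8650/142089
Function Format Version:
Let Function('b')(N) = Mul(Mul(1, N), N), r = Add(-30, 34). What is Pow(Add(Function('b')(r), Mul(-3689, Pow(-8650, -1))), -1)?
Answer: Rational(8650, 142089) ≈ 0.060877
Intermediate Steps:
r = 4
Function('b')(N) = Pow(N, 2) (Function('b')(N) = Mul(N, N) = Pow(N, 2))
Pow(Add(Function('b')(r), Mul(-3689, Pow(-8650, -1))), -1) = Pow(Add(Pow(4, 2), Mul(-3689, Pow(-8650, -1))), -1) = Pow(Add(16, Mul(-3689, Rational(-1, 8650))), -1) = Pow(Add(16, Rational(3689, 8650)), -1) = Pow(Rational(142089, 8650), -1) = Rational(8650, 142089)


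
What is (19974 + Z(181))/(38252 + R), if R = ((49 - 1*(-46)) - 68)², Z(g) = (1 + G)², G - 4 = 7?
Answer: 20118/38981 ≈ 0.51610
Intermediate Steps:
G = 11 (G = 4 + 7 = 11)
Z(g) = 144 (Z(g) = (1 + 11)² = 12² = 144)
R = 729 (R = ((49 + 46) - 68)² = (95 - 68)² = 27² = 729)
(19974 + Z(181))/(38252 + R) = (19974 + 144)/(38252 + 729) = 20118/38981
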